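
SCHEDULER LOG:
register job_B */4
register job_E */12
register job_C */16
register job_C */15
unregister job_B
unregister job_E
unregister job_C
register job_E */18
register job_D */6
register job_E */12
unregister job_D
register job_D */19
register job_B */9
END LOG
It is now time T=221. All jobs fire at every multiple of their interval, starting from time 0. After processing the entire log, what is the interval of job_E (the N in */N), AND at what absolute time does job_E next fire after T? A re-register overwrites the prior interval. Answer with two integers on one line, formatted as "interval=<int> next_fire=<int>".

Answer: interval=12 next_fire=228

Derivation:
Op 1: register job_B */4 -> active={job_B:*/4}
Op 2: register job_E */12 -> active={job_B:*/4, job_E:*/12}
Op 3: register job_C */16 -> active={job_B:*/4, job_C:*/16, job_E:*/12}
Op 4: register job_C */15 -> active={job_B:*/4, job_C:*/15, job_E:*/12}
Op 5: unregister job_B -> active={job_C:*/15, job_E:*/12}
Op 6: unregister job_E -> active={job_C:*/15}
Op 7: unregister job_C -> active={}
Op 8: register job_E */18 -> active={job_E:*/18}
Op 9: register job_D */6 -> active={job_D:*/6, job_E:*/18}
Op 10: register job_E */12 -> active={job_D:*/6, job_E:*/12}
Op 11: unregister job_D -> active={job_E:*/12}
Op 12: register job_D */19 -> active={job_D:*/19, job_E:*/12}
Op 13: register job_B */9 -> active={job_B:*/9, job_D:*/19, job_E:*/12}
Final interval of job_E = 12
Next fire of job_E after T=221: (221//12+1)*12 = 228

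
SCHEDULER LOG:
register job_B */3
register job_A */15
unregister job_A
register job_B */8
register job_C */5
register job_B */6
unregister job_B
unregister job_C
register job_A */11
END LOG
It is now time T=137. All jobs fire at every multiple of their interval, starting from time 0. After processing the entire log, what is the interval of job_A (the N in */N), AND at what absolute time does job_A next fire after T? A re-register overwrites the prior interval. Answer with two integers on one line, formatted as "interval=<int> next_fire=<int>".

Op 1: register job_B */3 -> active={job_B:*/3}
Op 2: register job_A */15 -> active={job_A:*/15, job_B:*/3}
Op 3: unregister job_A -> active={job_B:*/3}
Op 4: register job_B */8 -> active={job_B:*/8}
Op 5: register job_C */5 -> active={job_B:*/8, job_C:*/5}
Op 6: register job_B */6 -> active={job_B:*/6, job_C:*/5}
Op 7: unregister job_B -> active={job_C:*/5}
Op 8: unregister job_C -> active={}
Op 9: register job_A */11 -> active={job_A:*/11}
Final interval of job_A = 11
Next fire of job_A after T=137: (137//11+1)*11 = 143

Answer: interval=11 next_fire=143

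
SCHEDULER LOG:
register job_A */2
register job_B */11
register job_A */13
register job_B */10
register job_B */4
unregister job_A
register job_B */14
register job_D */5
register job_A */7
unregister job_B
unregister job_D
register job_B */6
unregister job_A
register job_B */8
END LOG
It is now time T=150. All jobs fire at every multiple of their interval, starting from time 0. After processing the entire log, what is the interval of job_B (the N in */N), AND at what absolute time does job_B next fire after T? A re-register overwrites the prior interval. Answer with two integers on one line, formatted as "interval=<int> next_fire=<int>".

Answer: interval=8 next_fire=152

Derivation:
Op 1: register job_A */2 -> active={job_A:*/2}
Op 2: register job_B */11 -> active={job_A:*/2, job_B:*/11}
Op 3: register job_A */13 -> active={job_A:*/13, job_B:*/11}
Op 4: register job_B */10 -> active={job_A:*/13, job_B:*/10}
Op 5: register job_B */4 -> active={job_A:*/13, job_B:*/4}
Op 6: unregister job_A -> active={job_B:*/4}
Op 7: register job_B */14 -> active={job_B:*/14}
Op 8: register job_D */5 -> active={job_B:*/14, job_D:*/5}
Op 9: register job_A */7 -> active={job_A:*/7, job_B:*/14, job_D:*/5}
Op 10: unregister job_B -> active={job_A:*/7, job_D:*/5}
Op 11: unregister job_D -> active={job_A:*/7}
Op 12: register job_B */6 -> active={job_A:*/7, job_B:*/6}
Op 13: unregister job_A -> active={job_B:*/6}
Op 14: register job_B */8 -> active={job_B:*/8}
Final interval of job_B = 8
Next fire of job_B after T=150: (150//8+1)*8 = 152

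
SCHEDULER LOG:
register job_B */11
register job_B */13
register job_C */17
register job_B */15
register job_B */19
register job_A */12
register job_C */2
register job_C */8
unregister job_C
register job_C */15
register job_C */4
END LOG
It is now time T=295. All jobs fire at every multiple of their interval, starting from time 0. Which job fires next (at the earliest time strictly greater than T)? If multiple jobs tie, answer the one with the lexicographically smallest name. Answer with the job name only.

Op 1: register job_B */11 -> active={job_B:*/11}
Op 2: register job_B */13 -> active={job_B:*/13}
Op 3: register job_C */17 -> active={job_B:*/13, job_C:*/17}
Op 4: register job_B */15 -> active={job_B:*/15, job_C:*/17}
Op 5: register job_B */19 -> active={job_B:*/19, job_C:*/17}
Op 6: register job_A */12 -> active={job_A:*/12, job_B:*/19, job_C:*/17}
Op 7: register job_C */2 -> active={job_A:*/12, job_B:*/19, job_C:*/2}
Op 8: register job_C */8 -> active={job_A:*/12, job_B:*/19, job_C:*/8}
Op 9: unregister job_C -> active={job_A:*/12, job_B:*/19}
Op 10: register job_C */15 -> active={job_A:*/12, job_B:*/19, job_C:*/15}
Op 11: register job_C */4 -> active={job_A:*/12, job_B:*/19, job_C:*/4}
  job_A: interval 12, next fire after T=295 is 300
  job_B: interval 19, next fire after T=295 is 304
  job_C: interval 4, next fire after T=295 is 296
Earliest = 296, winner (lex tiebreak) = job_C

Answer: job_C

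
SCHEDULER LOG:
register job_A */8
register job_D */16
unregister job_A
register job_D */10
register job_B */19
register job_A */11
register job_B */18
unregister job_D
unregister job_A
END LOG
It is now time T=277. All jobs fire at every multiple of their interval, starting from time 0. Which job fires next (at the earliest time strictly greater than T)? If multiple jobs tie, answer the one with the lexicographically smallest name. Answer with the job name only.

Answer: job_B

Derivation:
Op 1: register job_A */8 -> active={job_A:*/8}
Op 2: register job_D */16 -> active={job_A:*/8, job_D:*/16}
Op 3: unregister job_A -> active={job_D:*/16}
Op 4: register job_D */10 -> active={job_D:*/10}
Op 5: register job_B */19 -> active={job_B:*/19, job_D:*/10}
Op 6: register job_A */11 -> active={job_A:*/11, job_B:*/19, job_D:*/10}
Op 7: register job_B */18 -> active={job_A:*/11, job_B:*/18, job_D:*/10}
Op 8: unregister job_D -> active={job_A:*/11, job_B:*/18}
Op 9: unregister job_A -> active={job_B:*/18}
  job_B: interval 18, next fire after T=277 is 288
Earliest = 288, winner (lex tiebreak) = job_B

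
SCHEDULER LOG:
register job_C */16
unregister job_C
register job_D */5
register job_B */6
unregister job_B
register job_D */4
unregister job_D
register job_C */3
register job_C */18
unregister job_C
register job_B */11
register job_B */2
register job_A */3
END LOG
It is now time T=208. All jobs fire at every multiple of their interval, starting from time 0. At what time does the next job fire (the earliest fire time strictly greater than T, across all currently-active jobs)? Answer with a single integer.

Answer: 210

Derivation:
Op 1: register job_C */16 -> active={job_C:*/16}
Op 2: unregister job_C -> active={}
Op 3: register job_D */5 -> active={job_D:*/5}
Op 4: register job_B */6 -> active={job_B:*/6, job_D:*/5}
Op 5: unregister job_B -> active={job_D:*/5}
Op 6: register job_D */4 -> active={job_D:*/4}
Op 7: unregister job_D -> active={}
Op 8: register job_C */3 -> active={job_C:*/3}
Op 9: register job_C */18 -> active={job_C:*/18}
Op 10: unregister job_C -> active={}
Op 11: register job_B */11 -> active={job_B:*/11}
Op 12: register job_B */2 -> active={job_B:*/2}
Op 13: register job_A */3 -> active={job_A:*/3, job_B:*/2}
  job_A: interval 3, next fire after T=208 is 210
  job_B: interval 2, next fire after T=208 is 210
Earliest fire time = 210 (job job_A)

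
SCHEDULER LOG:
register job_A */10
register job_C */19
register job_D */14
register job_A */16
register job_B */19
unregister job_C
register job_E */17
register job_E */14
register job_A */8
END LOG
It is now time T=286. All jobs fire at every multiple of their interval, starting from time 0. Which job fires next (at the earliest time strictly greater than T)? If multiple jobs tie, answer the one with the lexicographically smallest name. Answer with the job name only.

Op 1: register job_A */10 -> active={job_A:*/10}
Op 2: register job_C */19 -> active={job_A:*/10, job_C:*/19}
Op 3: register job_D */14 -> active={job_A:*/10, job_C:*/19, job_D:*/14}
Op 4: register job_A */16 -> active={job_A:*/16, job_C:*/19, job_D:*/14}
Op 5: register job_B */19 -> active={job_A:*/16, job_B:*/19, job_C:*/19, job_D:*/14}
Op 6: unregister job_C -> active={job_A:*/16, job_B:*/19, job_D:*/14}
Op 7: register job_E */17 -> active={job_A:*/16, job_B:*/19, job_D:*/14, job_E:*/17}
Op 8: register job_E */14 -> active={job_A:*/16, job_B:*/19, job_D:*/14, job_E:*/14}
Op 9: register job_A */8 -> active={job_A:*/8, job_B:*/19, job_D:*/14, job_E:*/14}
  job_A: interval 8, next fire after T=286 is 288
  job_B: interval 19, next fire after T=286 is 304
  job_D: interval 14, next fire after T=286 is 294
  job_E: interval 14, next fire after T=286 is 294
Earliest = 288, winner (lex tiebreak) = job_A

Answer: job_A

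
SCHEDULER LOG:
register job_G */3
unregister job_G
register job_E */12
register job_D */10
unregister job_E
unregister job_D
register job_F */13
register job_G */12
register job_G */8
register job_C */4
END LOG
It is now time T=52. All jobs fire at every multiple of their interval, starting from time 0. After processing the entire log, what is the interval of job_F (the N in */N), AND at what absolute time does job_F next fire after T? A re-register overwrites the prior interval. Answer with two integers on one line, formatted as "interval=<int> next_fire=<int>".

Op 1: register job_G */3 -> active={job_G:*/3}
Op 2: unregister job_G -> active={}
Op 3: register job_E */12 -> active={job_E:*/12}
Op 4: register job_D */10 -> active={job_D:*/10, job_E:*/12}
Op 5: unregister job_E -> active={job_D:*/10}
Op 6: unregister job_D -> active={}
Op 7: register job_F */13 -> active={job_F:*/13}
Op 8: register job_G */12 -> active={job_F:*/13, job_G:*/12}
Op 9: register job_G */8 -> active={job_F:*/13, job_G:*/8}
Op 10: register job_C */4 -> active={job_C:*/4, job_F:*/13, job_G:*/8}
Final interval of job_F = 13
Next fire of job_F after T=52: (52//13+1)*13 = 65

Answer: interval=13 next_fire=65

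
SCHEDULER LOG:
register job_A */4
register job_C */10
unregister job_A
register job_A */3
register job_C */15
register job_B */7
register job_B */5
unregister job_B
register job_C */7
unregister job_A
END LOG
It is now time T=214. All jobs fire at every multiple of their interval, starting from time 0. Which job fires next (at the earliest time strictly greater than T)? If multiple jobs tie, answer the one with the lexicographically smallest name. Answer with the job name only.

Answer: job_C

Derivation:
Op 1: register job_A */4 -> active={job_A:*/4}
Op 2: register job_C */10 -> active={job_A:*/4, job_C:*/10}
Op 3: unregister job_A -> active={job_C:*/10}
Op 4: register job_A */3 -> active={job_A:*/3, job_C:*/10}
Op 5: register job_C */15 -> active={job_A:*/3, job_C:*/15}
Op 6: register job_B */7 -> active={job_A:*/3, job_B:*/7, job_C:*/15}
Op 7: register job_B */5 -> active={job_A:*/3, job_B:*/5, job_C:*/15}
Op 8: unregister job_B -> active={job_A:*/3, job_C:*/15}
Op 9: register job_C */7 -> active={job_A:*/3, job_C:*/7}
Op 10: unregister job_A -> active={job_C:*/7}
  job_C: interval 7, next fire after T=214 is 217
Earliest = 217, winner (lex tiebreak) = job_C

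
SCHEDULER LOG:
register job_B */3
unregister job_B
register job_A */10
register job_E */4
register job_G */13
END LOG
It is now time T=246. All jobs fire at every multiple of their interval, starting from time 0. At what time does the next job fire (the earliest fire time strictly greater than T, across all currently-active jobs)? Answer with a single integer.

Answer: 247

Derivation:
Op 1: register job_B */3 -> active={job_B:*/3}
Op 2: unregister job_B -> active={}
Op 3: register job_A */10 -> active={job_A:*/10}
Op 4: register job_E */4 -> active={job_A:*/10, job_E:*/4}
Op 5: register job_G */13 -> active={job_A:*/10, job_E:*/4, job_G:*/13}
  job_A: interval 10, next fire after T=246 is 250
  job_E: interval 4, next fire after T=246 is 248
  job_G: interval 13, next fire after T=246 is 247
Earliest fire time = 247 (job job_G)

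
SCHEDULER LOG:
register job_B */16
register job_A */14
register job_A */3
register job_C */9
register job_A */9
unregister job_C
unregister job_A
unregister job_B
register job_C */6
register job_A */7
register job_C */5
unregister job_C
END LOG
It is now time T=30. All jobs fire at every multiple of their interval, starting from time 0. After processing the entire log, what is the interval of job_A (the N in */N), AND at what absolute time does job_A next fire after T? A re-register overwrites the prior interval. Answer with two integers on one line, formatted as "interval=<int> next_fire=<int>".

Op 1: register job_B */16 -> active={job_B:*/16}
Op 2: register job_A */14 -> active={job_A:*/14, job_B:*/16}
Op 3: register job_A */3 -> active={job_A:*/3, job_B:*/16}
Op 4: register job_C */9 -> active={job_A:*/3, job_B:*/16, job_C:*/9}
Op 5: register job_A */9 -> active={job_A:*/9, job_B:*/16, job_C:*/9}
Op 6: unregister job_C -> active={job_A:*/9, job_B:*/16}
Op 7: unregister job_A -> active={job_B:*/16}
Op 8: unregister job_B -> active={}
Op 9: register job_C */6 -> active={job_C:*/6}
Op 10: register job_A */7 -> active={job_A:*/7, job_C:*/6}
Op 11: register job_C */5 -> active={job_A:*/7, job_C:*/5}
Op 12: unregister job_C -> active={job_A:*/7}
Final interval of job_A = 7
Next fire of job_A after T=30: (30//7+1)*7 = 35

Answer: interval=7 next_fire=35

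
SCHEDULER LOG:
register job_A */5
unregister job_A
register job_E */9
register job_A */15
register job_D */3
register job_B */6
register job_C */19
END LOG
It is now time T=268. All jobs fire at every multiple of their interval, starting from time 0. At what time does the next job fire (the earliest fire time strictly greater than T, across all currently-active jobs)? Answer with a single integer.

Answer: 270

Derivation:
Op 1: register job_A */5 -> active={job_A:*/5}
Op 2: unregister job_A -> active={}
Op 3: register job_E */9 -> active={job_E:*/9}
Op 4: register job_A */15 -> active={job_A:*/15, job_E:*/9}
Op 5: register job_D */3 -> active={job_A:*/15, job_D:*/3, job_E:*/9}
Op 6: register job_B */6 -> active={job_A:*/15, job_B:*/6, job_D:*/3, job_E:*/9}
Op 7: register job_C */19 -> active={job_A:*/15, job_B:*/6, job_C:*/19, job_D:*/3, job_E:*/9}
  job_A: interval 15, next fire after T=268 is 270
  job_B: interval 6, next fire after T=268 is 270
  job_C: interval 19, next fire after T=268 is 285
  job_D: interval 3, next fire after T=268 is 270
  job_E: interval 9, next fire after T=268 is 270
Earliest fire time = 270 (job job_A)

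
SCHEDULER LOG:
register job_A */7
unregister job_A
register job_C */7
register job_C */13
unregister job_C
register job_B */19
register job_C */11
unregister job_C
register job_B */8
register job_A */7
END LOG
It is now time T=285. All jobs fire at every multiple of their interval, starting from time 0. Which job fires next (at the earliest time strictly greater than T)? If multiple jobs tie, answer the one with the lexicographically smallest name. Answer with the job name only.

Answer: job_A

Derivation:
Op 1: register job_A */7 -> active={job_A:*/7}
Op 2: unregister job_A -> active={}
Op 3: register job_C */7 -> active={job_C:*/7}
Op 4: register job_C */13 -> active={job_C:*/13}
Op 5: unregister job_C -> active={}
Op 6: register job_B */19 -> active={job_B:*/19}
Op 7: register job_C */11 -> active={job_B:*/19, job_C:*/11}
Op 8: unregister job_C -> active={job_B:*/19}
Op 9: register job_B */8 -> active={job_B:*/8}
Op 10: register job_A */7 -> active={job_A:*/7, job_B:*/8}
  job_A: interval 7, next fire after T=285 is 287
  job_B: interval 8, next fire after T=285 is 288
Earliest = 287, winner (lex tiebreak) = job_A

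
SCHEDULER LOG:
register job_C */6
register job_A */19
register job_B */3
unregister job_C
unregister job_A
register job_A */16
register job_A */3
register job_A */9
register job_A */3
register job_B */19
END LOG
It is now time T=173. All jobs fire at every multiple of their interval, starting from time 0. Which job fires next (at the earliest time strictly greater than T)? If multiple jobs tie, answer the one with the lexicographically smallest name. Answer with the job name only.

Answer: job_A

Derivation:
Op 1: register job_C */6 -> active={job_C:*/6}
Op 2: register job_A */19 -> active={job_A:*/19, job_C:*/6}
Op 3: register job_B */3 -> active={job_A:*/19, job_B:*/3, job_C:*/6}
Op 4: unregister job_C -> active={job_A:*/19, job_B:*/3}
Op 5: unregister job_A -> active={job_B:*/3}
Op 6: register job_A */16 -> active={job_A:*/16, job_B:*/3}
Op 7: register job_A */3 -> active={job_A:*/3, job_B:*/3}
Op 8: register job_A */9 -> active={job_A:*/9, job_B:*/3}
Op 9: register job_A */3 -> active={job_A:*/3, job_B:*/3}
Op 10: register job_B */19 -> active={job_A:*/3, job_B:*/19}
  job_A: interval 3, next fire after T=173 is 174
  job_B: interval 19, next fire after T=173 is 190
Earliest = 174, winner (lex tiebreak) = job_A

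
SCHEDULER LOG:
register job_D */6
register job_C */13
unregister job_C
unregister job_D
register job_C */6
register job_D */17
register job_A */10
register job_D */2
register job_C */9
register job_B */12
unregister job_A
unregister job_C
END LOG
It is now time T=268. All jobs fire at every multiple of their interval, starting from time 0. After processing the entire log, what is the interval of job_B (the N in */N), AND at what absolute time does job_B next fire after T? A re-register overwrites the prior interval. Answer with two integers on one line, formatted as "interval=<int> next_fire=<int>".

Answer: interval=12 next_fire=276

Derivation:
Op 1: register job_D */6 -> active={job_D:*/6}
Op 2: register job_C */13 -> active={job_C:*/13, job_D:*/6}
Op 3: unregister job_C -> active={job_D:*/6}
Op 4: unregister job_D -> active={}
Op 5: register job_C */6 -> active={job_C:*/6}
Op 6: register job_D */17 -> active={job_C:*/6, job_D:*/17}
Op 7: register job_A */10 -> active={job_A:*/10, job_C:*/6, job_D:*/17}
Op 8: register job_D */2 -> active={job_A:*/10, job_C:*/6, job_D:*/2}
Op 9: register job_C */9 -> active={job_A:*/10, job_C:*/9, job_D:*/2}
Op 10: register job_B */12 -> active={job_A:*/10, job_B:*/12, job_C:*/9, job_D:*/2}
Op 11: unregister job_A -> active={job_B:*/12, job_C:*/9, job_D:*/2}
Op 12: unregister job_C -> active={job_B:*/12, job_D:*/2}
Final interval of job_B = 12
Next fire of job_B after T=268: (268//12+1)*12 = 276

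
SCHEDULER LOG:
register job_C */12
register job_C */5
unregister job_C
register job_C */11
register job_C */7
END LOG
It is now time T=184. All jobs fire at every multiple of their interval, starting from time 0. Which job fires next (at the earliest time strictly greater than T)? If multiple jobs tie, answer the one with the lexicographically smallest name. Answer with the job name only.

Op 1: register job_C */12 -> active={job_C:*/12}
Op 2: register job_C */5 -> active={job_C:*/5}
Op 3: unregister job_C -> active={}
Op 4: register job_C */11 -> active={job_C:*/11}
Op 5: register job_C */7 -> active={job_C:*/7}
  job_C: interval 7, next fire after T=184 is 189
Earliest = 189, winner (lex tiebreak) = job_C

Answer: job_C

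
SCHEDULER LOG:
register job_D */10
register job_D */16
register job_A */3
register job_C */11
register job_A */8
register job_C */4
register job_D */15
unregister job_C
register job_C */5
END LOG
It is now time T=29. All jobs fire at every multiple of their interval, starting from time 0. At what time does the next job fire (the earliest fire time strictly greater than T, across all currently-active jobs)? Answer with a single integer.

Op 1: register job_D */10 -> active={job_D:*/10}
Op 2: register job_D */16 -> active={job_D:*/16}
Op 3: register job_A */3 -> active={job_A:*/3, job_D:*/16}
Op 4: register job_C */11 -> active={job_A:*/3, job_C:*/11, job_D:*/16}
Op 5: register job_A */8 -> active={job_A:*/8, job_C:*/11, job_D:*/16}
Op 6: register job_C */4 -> active={job_A:*/8, job_C:*/4, job_D:*/16}
Op 7: register job_D */15 -> active={job_A:*/8, job_C:*/4, job_D:*/15}
Op 8: unregister job_C -> active={job_A:*/8, job_D:*/15}
Op 9: register job_C */5 -> active={job_A:*/8, job_C:*/5, job_D:*/15}
  job_A: interval 8, next fire after T=29 is 32
  job_C: interval 5, next fire after T=29 is 30
  job_D: interval 15, next fire after T=29 is 30
Earliest fire time = 30 (job job_C)

Answer: 30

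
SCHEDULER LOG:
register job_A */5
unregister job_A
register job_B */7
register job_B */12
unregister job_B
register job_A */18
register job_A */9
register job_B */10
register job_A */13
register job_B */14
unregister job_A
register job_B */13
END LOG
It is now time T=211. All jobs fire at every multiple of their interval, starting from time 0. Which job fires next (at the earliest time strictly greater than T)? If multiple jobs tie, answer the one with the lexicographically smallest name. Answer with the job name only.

Answer: job_B

Derivation:
Op 1: register job_A */5 -> active={job_A:*/5}
Op 2: unregister job_A -> active={}
Op 3: register job_B */7 -> active={job_B:*/7}
Op 4: register job_B */12 -> active={job_B:*/12}
Op 5: unregister job_B -> active={}
Op 6: register job_A */18 -> active={job_A:*/18}
Op 7: register job_A */9 -> active={job_A:*/9}
Op 8: register job_B */10 -> active={job_A:*/9, job_B:*/10}
Op 9: register job_A */13 -> active={job_A:*/13, job_B:*/10}
Op 10: register job_B */14 -> active={job_A:*/13, job_B:*/14}
Op 11: unregister job_A -> active={job_B:*/14}
Op 12: register job_B */13 -> active={job_B:*/13}
  job_B: interval 13, next fire after T=211 is 221
Earliest = 221, winner (lex tiebreak) = job_B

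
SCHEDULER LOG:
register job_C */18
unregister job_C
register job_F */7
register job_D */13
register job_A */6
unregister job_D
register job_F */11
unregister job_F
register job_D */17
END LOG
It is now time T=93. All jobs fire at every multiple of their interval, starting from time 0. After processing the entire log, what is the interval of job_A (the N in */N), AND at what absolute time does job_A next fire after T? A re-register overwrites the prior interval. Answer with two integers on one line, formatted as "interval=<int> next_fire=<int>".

Answer: interval=6 next_fire=96

Derivation:
Op 1: register job_C */18 -> active={job_C:*/18}
Op 2: unregister job_C -> active={}
Op 3: register job_F */7 -> active={job_F:*/7}
Op 4: register job_D */13 -> active={job_D:*/13, job_F:*/7}
Op 5: register job_A */6 -> active={job_A:*/6, job_D:*/13, job_F:*/7}
Op 6: unregister job_D -> active={job_A:*/6, job_F:*/7}
Op 7: register job_F */11 -> active={job_A:*/6, job_F:*/11}
Op 8: unregister job_F -> active={job_A:*/6}
Op 9: register job_D */17 -> active={job_A:*/6, job_D:*/17}
Final interval of job_A = 6
Next fire of job_A after T=93: (93//6+1)*6 = 96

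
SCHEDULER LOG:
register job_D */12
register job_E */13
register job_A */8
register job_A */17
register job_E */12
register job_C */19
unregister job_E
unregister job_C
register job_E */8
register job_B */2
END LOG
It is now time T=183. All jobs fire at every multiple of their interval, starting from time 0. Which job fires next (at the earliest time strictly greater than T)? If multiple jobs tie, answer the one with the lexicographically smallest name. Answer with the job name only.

Op 1: register job_D */12 -> active={job_D:*/12}
Op 2: register job_E */13 -> active={job_D:*/12, job_E:*/13}
Op 3: register job_A */8 -> active={job_A:*/8, job_D:*/12, job_E:*/13}
Op 4: register job_A */17 -> active={job_A:*/17, job_D:*/12, job_E:*/13}
Op 5: register job_E */12 -> active={job_A:*/17, job_D:*/12, job_E:*/12}
Op 6: register job_C */19 -> active={job_A:*/17, job_C:*/19, job_D:*/12, job_E:*/12}
Op 7: unregister job_E -> active={job_A:*/17, job_C:*/19, job_D:*/12}
Op 8: unregister job_C -> active={job_A:*/17, job_D:*/12}
Op 9: register job_E */8 -> active={job_A:*/17, job_D:*/12, job_E:*/8}
Op 10: register job_B */2 -> active={job_A:*/17, job_B:*/2, job_D:*/12, job_E:*/8}
  job_A: interval 17, next fire after T=183 is 187
  job_B: interval 2, next fire after T=183 is 184
  job_D: interval 12, next fire after T=183 is 192
  job_E: interval 8, next fire after T=183 is 184
Earliest = 184, winner (lex tiebreak) = job_B

Answer: job_B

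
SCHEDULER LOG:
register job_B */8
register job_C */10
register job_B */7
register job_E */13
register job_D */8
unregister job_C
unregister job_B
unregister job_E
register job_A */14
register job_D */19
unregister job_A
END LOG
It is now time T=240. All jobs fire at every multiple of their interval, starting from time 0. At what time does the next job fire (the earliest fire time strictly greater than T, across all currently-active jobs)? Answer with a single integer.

Op 1: register job_B */8 -> active={job_B:*/8}
Op 2: register job_C */10 -> active={job_B:*/8, job_C:*/10}
Op 3: register job_B */7 -> active={job_B:*/7, job_C:*/10}
Op 4: register job_E */13 -> active={job_B:*/7, job_C:*/10, job_E:*/13}
Op 5: register job_D */8 -> active={job_B:*/7, job_C:*/10, job_D:*/8, job_E:*/13}
Op 6: unregister job_C -> active={job_B:*/7, job_D:*/8, job_E:*/13}
Op 7: unregister job_B -> active={job_D:*/8, job_E:*/13}
Op 8: unregister job_E -> active={job_D:*/8}
Op 9: register job_A */14 -> active={job_A:*/14, job_D:*/8}
Op 10: register job_D */19 -> active={job_A:*/14, job_D:*/19}
Op 11: unregister job_A -> active={job_D:*/19}
  job_D: interval 19, next fire after T=240 is 247
Earliest fire time = 247 (job job_D)

Answer: 247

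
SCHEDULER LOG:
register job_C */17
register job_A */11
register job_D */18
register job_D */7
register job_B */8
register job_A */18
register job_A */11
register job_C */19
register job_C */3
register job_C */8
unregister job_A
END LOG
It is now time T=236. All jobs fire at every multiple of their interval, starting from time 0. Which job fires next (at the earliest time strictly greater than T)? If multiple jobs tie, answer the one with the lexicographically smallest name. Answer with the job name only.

Answer: job_D

Derivation:
Op 1: register job_C */17 -> active={job_C:*/17}
Op 2: register job_A */11 -> active={job_A:*/11, job_C:*/17}
Op 3: register job_D */18 -> active={job_A:*/11, job_C:*/17, job_D:*/18}
Op 4: register job_D */7 -> active={job_A:*/11, job_C:*/17, job_D:*/7}
Op 5: register job_B */8 -> active={job_A:*/11, job_B:*/8, job_C:*/17, job_D:*/7}
Op 6: register job_A */18 -> active={job_A:*/18, job_B:*/8, job_C:*/17, job_D:*/7}
Op 7: register job_A */11 -> active={job_A:*/11, job_B:*/8, job_C:*/17, job_D:*/7}
Op 8: register job_C */19 -> active={job_A:*/11, job_B:*/8, job_C:*/19, job_D:*/7}
Op 9: register job_C */3 -> active={job_A:*/11, job_B:*/8, job_C:*/3, job_D:*/7}
Op 10: register job_C */8 -> active={job_A:*/11, job_B:*/8, job_C:*/8, job_D:*/7}
Op 11: unregister job_A -> active={job_B:*/8, job_C:*/8, job_D:*/7}
  job_B: interval 8, next fire after T=236 is 240
  job_C: interval 8, next fire after T=236 is 240
  job_D: interval 7, next fire after T=236 is 238
Earliest = 238, winner (lex tiebreak) = job_D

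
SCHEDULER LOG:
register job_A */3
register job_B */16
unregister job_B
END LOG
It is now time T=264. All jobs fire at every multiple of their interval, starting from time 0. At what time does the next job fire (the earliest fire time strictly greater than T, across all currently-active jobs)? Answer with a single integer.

Op 1: register job_A */3 -> active={job_A:*/3}
Op 2: register job_B */16 -> active={job_A:*/3, job_B:*/16}
Op 3: unregister job_B -> active={job_A:*/3}
  job_A: interval 3, next fire after T=264 is 267
Earliest fire time = 267 (job job_A)

Answer: 267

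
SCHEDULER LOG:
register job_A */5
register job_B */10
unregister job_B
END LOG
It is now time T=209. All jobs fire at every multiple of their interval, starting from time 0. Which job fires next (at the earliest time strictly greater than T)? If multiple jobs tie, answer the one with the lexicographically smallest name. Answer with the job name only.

Op 1: register job_A */5 -> active={job_A:*/5}
Op 2: register job_B */10 -> active={job_A:*/5, job_B:*/10}
Op 3: unregister job_B -> active={job_A:*/5}
  job_A: interval 5, next fire after T=209 is 210
Earliest = 210, winner (lex tiebreak) = job_A

Answer: job_A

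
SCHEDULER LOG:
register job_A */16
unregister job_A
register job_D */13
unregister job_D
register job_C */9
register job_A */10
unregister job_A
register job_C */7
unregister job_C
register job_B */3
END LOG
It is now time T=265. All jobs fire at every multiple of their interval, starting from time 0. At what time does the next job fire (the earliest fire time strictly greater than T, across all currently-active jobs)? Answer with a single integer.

Answer: 267

Derivation:
Op 1: register job_A */16 -> active={job_A:*/16}
Op 2: unregister job_A -> active={}
Op 3: register job_D */13 -> active={job_D:*/13}
Op 4: unregister job_D -> active={}
Op 5: register job_C */9 -> active={job_C:*/9}
Op 6: register job_A */10 -> active={job_A:*/10, job_C:*/9}
Op 7: unregister job_A -> active={job_C:*/9}
Op 8: register job_C */7 -> active={job_C:*/7}
Op 9: unregister job_C -> active={}
Op 10: register job_B */3 -> active={job_B:*/3}
  job_B: interval 3, next fire after T=265 is 267
Earliest fire time = 267 (job job_B)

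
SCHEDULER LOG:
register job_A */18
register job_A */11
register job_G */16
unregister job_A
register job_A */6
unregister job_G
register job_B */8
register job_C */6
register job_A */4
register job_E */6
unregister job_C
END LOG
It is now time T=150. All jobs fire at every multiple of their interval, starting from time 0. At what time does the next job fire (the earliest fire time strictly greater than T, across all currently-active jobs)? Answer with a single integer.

Answer: 152

Derivation:
Op 1: register job_A */18 -> active={job_A:*/18}
Op 2: register job_A */11 -> active={job_A:*/11}
Op 3: register job_G */16 -> active={job_A:*/11, job_G:*/16}
Op 4: unregister job_A -> active={job_G:*/16}
Op 5: register job_A */6 -> active={job_A:*/6, job_G:*/16}
Op 6: unregister job_G -> active={job_A:*/6}
Op 7: register job_B */8 -> active={job_A:*/6, job_B:*/8}
Op 8: register job_C */6 -> active={job_A:*/6, job_B:*/8, job_C:*/6}
Op 9: register job_A */4 -> active={job_A:*/4, job_B:*/8, job_C:*/6}
Op 10: register job_E */6 -> active={job_A:*/4, job_B:*/8, job_C:*/6, job_E:*/6}
Op 11: unregister job_C -> active={job_A:*/4, job_B:*/8, job_E:*/6}
  job_A: interval 4, next fire after T=150 is 152
  job_B: interval 8, next fire after T=150 is 152
  job_E: interval 6, next fire after T=150 is 156
Earliest fire time = 152 (job job_A)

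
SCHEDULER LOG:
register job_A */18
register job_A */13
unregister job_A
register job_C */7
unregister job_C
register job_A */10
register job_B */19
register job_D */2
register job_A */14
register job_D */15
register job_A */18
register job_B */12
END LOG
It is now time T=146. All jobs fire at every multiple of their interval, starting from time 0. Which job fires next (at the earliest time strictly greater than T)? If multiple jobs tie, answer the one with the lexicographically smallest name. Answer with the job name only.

Op 1: register job_A */18 -> active={job_A:*/18}
Op 2: register job_A */13 -> active={job_A:*/13}
Op 3: unregister job_A -> active={}
Op 4: register job_C */7 -> active={job_C:*/7}
Op 5: unregister job_C -> active={}
Op 6: register job_A */10 -> active={job_A:*/10}
Op 7: register job_B */19 -> active={job_A:*/10, job_B:*/19}
Op 8: register job_D */2 -> active={job_A:*/10, job_B:*/19, job_D:*/2}
Op 9: register job_A */14 -> active={job_A:*/14, job_B:*/19, job_D:*/2}
Op 10: register job_D */15 -> active={job_A:*/14, job_B:*/19, job_D:*/15}
Op 11: register job_A */18 -> active={job_A:*/18, job_B:*/19, job_D:*/15}
Op 12: register job_B */12 -> active={job_A:*/18, job_B:*/12, job_D:*/15}
  job_A: interval 18, next fire after T=146 is 162
  job_B: interval 12, next fire after T=146 is 156
  job_D: interval 15, next fire after T=146 is 150
Earliest = 150, winner (lex tiebreak) = job_D

Answer: job_D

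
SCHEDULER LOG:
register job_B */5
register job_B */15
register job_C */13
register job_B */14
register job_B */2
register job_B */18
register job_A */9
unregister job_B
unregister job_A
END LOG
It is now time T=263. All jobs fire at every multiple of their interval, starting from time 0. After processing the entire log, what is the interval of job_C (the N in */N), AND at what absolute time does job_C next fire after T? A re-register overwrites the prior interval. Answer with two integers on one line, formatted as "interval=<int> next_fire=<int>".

Op 1: register job_B */5 -> active={job_B:*/5}
Op 2: register job_B */15 -> active={job_B:*/15}
Op 3: register job_C */13 -> active={job_B:*/15, job_C:*/13}
Op 4: register job_B */14 -> active={job_B:*/14, job_C:*/13}
Op 5: register job_B */2 -> active={job_B:*/2, job_C:*/13}
Op 6: register job_B */18 -> active={job_B:*/18, job_C:*/13}
Op 7: register job_A */9 -> active={job_A:*/9, job_B:*/18, job_C:*/13}
Op 8: unregister job_B -> active={job_A:*/9, job_C:*/13}
Op 9: unregister job_A -> active={job_C:*/13}
Final interval of job_C = 13
Next fire of job_C after T=263: (263//13+1)*13 = 273

Answer: interval=13 next_fire=273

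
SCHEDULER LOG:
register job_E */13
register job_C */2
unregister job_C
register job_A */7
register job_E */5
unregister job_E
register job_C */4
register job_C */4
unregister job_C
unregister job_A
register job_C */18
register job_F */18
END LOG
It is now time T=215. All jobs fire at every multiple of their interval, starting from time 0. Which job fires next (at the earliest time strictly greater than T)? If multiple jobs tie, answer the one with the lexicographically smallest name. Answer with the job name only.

Answer: job_C

Derivation:
Op 1: register job_E */13 -> active={job_E:*/13}
Op 2: register job_C */2 -> active={job_C:*/2, job_E:*/13}
Op 3: unregister job_C -> active={job_E:*/13}
Op 4: register job_A */7 -> active={job_A:*/7, job_E:*/13}
Op 5: register job_E */5 -> active={job_A:*/7, job_E:*/5}
Op 6: unregister job_E -> active={job_A:*/7}
Op 7: register job_C */4 -> active={job_A:*/7, job_C:*/4}
Op 8: register job_C */4 -> active={job_A:*/7, job_C:*/4}
Op 9: unregister job_C -> active={job_A:*/7}
Op 10: unregister job_A -> active={}
Op 11: register job_C */18 -> active={job_C:*/18}
Op 12: register job_F */18 -> active={job_C:*/18, job_F:*/18}
  job_C: interval 18, next fire after T=215 is 216
  job_F: interval 18, next fire after T=215 is 216
Earliest = 216, winner (lex tiebreak) = job_C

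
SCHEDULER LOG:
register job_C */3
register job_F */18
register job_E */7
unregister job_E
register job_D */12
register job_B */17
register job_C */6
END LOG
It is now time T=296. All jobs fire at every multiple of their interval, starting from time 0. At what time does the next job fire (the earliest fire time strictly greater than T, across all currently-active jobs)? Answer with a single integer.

Answer: 300

Derivation:
Op 1: register job_C */3 -> active={job_C:*/3}
Op 2: register job_F */18 -> active={job_C:*/3, job_F:*/18}
Op 3: register job_E */7 -> active={job_C:*/3, job_E:*/7, job_F:*/18}
Op 4: unregister job_E -> active={job_C:*/3, job_F:*/18}
Op 5: register job_D */12 -> active={job_C:*/3, job_D:*/12, job_F:*/18}
Op 6: register job_B */17 -> active={job_B:*/17, job_C:*/3, job_D:*/12, job_F:*/18}
Op 7: register job_C */6 -> active={job_B:*/17, job_C:*/6, job_D:*/12, job_F:*/18}
  job_B: interval 17, next fire after T=296 is 306
  job_C: interval 6, next fire after T=296 is 300
  job_D: interval 12, next fire after T=296 is 300
  job_F: interval 18, next fire after T=296 is 306
Earliest fire time = 300 (job job_C)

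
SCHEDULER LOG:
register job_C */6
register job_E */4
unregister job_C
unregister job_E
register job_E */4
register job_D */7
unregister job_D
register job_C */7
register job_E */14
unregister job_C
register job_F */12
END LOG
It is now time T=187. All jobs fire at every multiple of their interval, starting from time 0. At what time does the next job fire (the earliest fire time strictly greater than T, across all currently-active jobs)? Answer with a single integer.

Op 1: register job_C */6 -> active={job_C:*/6}
Op 2: register job_E */4 -> active={job_C:*/6, job_E:*/4}
Op 3: unregister job_C -> active={job_E:*/4}
Op 4: unregister job_E -> active={}
Op 5: register job_E */4 -> active={job_E:*/4}
Op 6: register job_D */7 -> active={job_D:*/7, job_E:*/4}
Op 7: unregister job_D -> active={job_E:*/4}
Op 8: register job_C */7 -> active={job_C:*/7, job_E:*/4}
Op 9: register job_E */14 -> active={job_C:*/7, job_E:*/14}
Op 10: unregister job_C -> active={job_E:*/14}
Op 11: register job_F */12 -> active={job_E:*/14, job_F:*/12}
  job_E: interval 14, next fire after T=187 is 196
  job_F: interval 12, next fire after T=187 is 192
Earliest fire time = 192 (job job_F)

Answer: 192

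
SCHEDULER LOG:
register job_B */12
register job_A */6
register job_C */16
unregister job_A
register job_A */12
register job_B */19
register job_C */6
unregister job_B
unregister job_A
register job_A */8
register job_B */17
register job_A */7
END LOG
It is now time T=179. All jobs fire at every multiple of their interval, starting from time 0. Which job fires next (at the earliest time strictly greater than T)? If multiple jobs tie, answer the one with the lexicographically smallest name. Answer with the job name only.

Op 1: register job_B */12 -> active={job_B:*/12}
Op 2: register job_A */6 -> active={job_A:*/6, job_B:*/12}
Op 3: register job_C */16 -> active={job_A:*/6, job_B:*/12, job_C:*/16}
Op 4: unregister job_A -> active={job_B:*/12, job_C:*/16}
Op 5: register job_A */12 -> active={job_A:*/12, job_B:*/12, job_C:*/16}
Op 6: register job_B */19 -> active={job_A:*/12, job_B:*/19, job_C:*/16}
Op 7: register job_C */6 -> active={job_A:*/12, job_B:*/19, job_C:*/6}
Op 8: unregister job_B -> active={job_A:*/12, job_C:*/6}
Op 9: unregister job_A -> active={job_C:*/6}
Op 10: register job_A */8 -> active={job_A:*/8, job_C:*/6}
Op 11: register job_B */17 -> active={job_A:*/8, job_B:*/17, job_C:*/6}
Op 12: register job_A */7 -> active={job_A:*/7, job_B:*/17, job_C:*/6}
  job_A: interval 7, next fire after T=179 is 182
  job_B: interval 17, next fire after T=179 is 187
  job_C: interval 6, next fire after T=179 is 180
Earliest = 180, winner (lex tiebreak) = job_C

Answer: job_C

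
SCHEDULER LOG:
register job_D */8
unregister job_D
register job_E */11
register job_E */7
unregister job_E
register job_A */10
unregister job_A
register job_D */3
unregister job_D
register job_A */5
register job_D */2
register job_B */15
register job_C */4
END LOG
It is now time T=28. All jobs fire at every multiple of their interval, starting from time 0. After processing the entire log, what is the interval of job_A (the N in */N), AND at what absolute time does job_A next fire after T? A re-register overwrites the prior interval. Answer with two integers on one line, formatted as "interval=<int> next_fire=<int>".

Answer: interval=5 next_fire=30

Derivation:
Op 1: register job_D */8 -> active={job_D:*/8}
Op 2: unregister job_D -> active={}
Op 3: register job_E */11 -> active={job_E:*/11}
Op 4: register job_E */7 -> active={job_E:*/7}
Op 5: unregister job_E -> active={}
Op 6: register job_A */10 -> active={job_A:*/10}
Op 7: unregister job_A -> active={}
Op 8: register job_D */3 -> active={job_D:*/3}
Op 9: unregister job_D -> active={}
Op 10: register job_A */5 -> active={job_A:*/5}
Op 11: register job_D */2 -> active={job_A:*/5, job_D:*/2}
Op 12: register job_B */15 -> active={job_A:*/5, job_B:*/15, job_D:*/2}
Op 13: register job_C */4 -> active={job_A:*/5, job_B:*/15, job_C:*/4, job_D:*/2}
Final interval of job_A = 5
Next fire of job_A after T=28: (28//5+1)*5 = 30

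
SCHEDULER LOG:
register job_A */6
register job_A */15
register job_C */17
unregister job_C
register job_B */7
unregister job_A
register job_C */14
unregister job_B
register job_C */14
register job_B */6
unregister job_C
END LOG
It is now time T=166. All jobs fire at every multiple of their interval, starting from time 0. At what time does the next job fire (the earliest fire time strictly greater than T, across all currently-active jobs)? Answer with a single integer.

Answer: 168

Derivation:
Op 1: register job_A */6 -> active={job_A:*/6}
Op 2: register job_A */15 -> active={job_A:*/15}
Op 3: register job_C */17 -> active={job_A:*/15, job_C:*/17}
Op 4: unregister job_C -> active={job_A:*/15}
Op 5: register job_B */7 -> active={job_A:*/15, job_B:*/7}
Op 6: unregister job_A -> active={job_B:*/7}
Op 7: register job_C */14 -> active={job_B:*/7, job_C:*/14}
Op 8: unregister job_B -> active={job_C:*/14}
Op 9: register job_C */14 -> active={job_C:*/14}
Op 10: register job_B */6 -> active={job_B:*/6, job_C:*/14}
Op 11: unregister job_C -> active={job_B:*/6}
  job_B: interval 6, next fire after T=166 is 168
Earliest fire time = 168 (job job_B)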